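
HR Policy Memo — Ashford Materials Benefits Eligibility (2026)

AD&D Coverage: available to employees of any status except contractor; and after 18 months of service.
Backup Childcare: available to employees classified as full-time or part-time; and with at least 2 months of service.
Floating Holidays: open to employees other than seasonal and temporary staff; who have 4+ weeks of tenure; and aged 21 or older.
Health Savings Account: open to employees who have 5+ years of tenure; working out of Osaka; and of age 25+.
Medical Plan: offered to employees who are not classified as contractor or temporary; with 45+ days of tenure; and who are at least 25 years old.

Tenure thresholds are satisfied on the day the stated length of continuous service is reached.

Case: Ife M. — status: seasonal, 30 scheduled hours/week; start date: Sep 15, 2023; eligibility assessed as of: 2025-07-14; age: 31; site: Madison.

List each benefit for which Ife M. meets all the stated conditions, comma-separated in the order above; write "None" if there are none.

Service from Sep 15, 2023 to 2025-07-14: 668 days.
AD&D Coverage — status seasonal ✓ (not excluded); service 668 days ≥ 18 months (≈540 days) ✓ → eligible.
Backup Childcare — status seasonal ✗ (requires full-time or part-time) → not eligible.
Floating Holidays — status seasonal ✗ (excluded) → not eligible.
Health Savings Account — service 668 days < 5 years (≈1825 days) ✗ → not eligible.
Medical Plan — status seasonal ✓ (not excluded); service 668 days ≥ 45 days ✓; age 31 ≥ 25 ✓ → eligible.

AD&D Coverage, Medical Plan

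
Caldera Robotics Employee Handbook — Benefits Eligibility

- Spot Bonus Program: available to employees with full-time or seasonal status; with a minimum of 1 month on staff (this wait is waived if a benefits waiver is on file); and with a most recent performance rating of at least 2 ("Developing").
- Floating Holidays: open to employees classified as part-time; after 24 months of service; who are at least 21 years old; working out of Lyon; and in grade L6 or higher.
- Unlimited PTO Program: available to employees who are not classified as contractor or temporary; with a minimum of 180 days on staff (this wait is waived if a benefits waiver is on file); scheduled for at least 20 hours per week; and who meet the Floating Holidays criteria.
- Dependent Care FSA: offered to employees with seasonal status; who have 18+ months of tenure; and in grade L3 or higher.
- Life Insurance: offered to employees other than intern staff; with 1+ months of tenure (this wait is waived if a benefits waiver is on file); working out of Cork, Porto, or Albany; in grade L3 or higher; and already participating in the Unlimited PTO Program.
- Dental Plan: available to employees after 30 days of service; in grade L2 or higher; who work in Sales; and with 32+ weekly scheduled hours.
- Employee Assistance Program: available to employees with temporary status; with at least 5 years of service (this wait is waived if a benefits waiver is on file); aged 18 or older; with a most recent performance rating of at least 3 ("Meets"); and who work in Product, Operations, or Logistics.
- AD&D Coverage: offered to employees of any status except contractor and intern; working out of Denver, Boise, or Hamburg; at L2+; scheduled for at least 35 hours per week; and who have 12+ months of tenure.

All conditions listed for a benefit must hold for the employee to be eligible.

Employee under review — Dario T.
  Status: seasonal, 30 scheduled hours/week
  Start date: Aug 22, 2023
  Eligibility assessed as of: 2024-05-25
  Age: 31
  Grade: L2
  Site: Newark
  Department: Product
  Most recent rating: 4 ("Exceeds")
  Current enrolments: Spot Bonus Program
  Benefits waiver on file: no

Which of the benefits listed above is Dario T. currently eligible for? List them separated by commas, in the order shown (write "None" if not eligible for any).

Spot Bonus Program

Service from Aug 22, 2023 to 2024-05-25: 277 days.
Spot Bonus Program — status seasonal ✓; no waiver, service 277 days ≥ 1 month (≈30 days) ✓; rating 4 ≥ 2 ✓ → eligible.
Floating Holidays — status seasonal ✗ (requires part-time) → not eligible.
Unlimited PTO Program — status seasonal ✓ (not excluded); no waiver, service 277 days ≥ 180 days ✓; 30 hrs/wk ≥ 20 ✓; not eligible for Floating Holidays ✗ → not eligible.
Dependent Care FSA — status seasonal ✓; service 277 days < 18 months (≈540 days) ✗ → not eligible.
Life Insurance — status seasonal ✓ (not excluded); no waiver, service 277 days ≥ 1 month (≈30 days) ✓; site Newark ✗ (not Cork, Porto, or Albany) → not eligible.
Dental Plan — service 277 days ≥ 30 days ✓; grade L2 ≥ L2 ✓; dept Product ✗ → not eligible.
Employee Assistance Program — status seasonal ✗ (requires temporary) → not eligible.
AD&D Coverage — status seasonal ✓ (not excluded); site Newark ✗ (not Denver, Boise, or Hamburg) → not eligible.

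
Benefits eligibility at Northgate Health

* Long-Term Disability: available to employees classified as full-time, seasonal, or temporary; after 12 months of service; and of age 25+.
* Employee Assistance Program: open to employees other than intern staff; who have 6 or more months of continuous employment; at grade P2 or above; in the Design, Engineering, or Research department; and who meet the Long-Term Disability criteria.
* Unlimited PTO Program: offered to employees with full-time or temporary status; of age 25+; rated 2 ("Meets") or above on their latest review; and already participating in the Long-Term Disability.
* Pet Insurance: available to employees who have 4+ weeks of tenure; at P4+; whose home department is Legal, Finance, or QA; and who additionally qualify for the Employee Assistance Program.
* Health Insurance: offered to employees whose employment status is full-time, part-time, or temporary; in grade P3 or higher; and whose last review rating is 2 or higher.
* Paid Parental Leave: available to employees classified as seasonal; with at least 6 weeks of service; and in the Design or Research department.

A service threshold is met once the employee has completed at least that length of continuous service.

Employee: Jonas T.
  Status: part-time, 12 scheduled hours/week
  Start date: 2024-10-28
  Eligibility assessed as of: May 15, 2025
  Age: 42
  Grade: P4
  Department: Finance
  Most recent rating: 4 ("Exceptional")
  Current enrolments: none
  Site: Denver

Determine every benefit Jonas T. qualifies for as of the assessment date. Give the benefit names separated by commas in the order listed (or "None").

Service from 2024-10-28 to May 15, 2025: 199 days.
Long-Term Disability — status part-time ✗ (requires full-time, seasonal, or temporary) → not eligible.
Employee Assistance Program — status part-time ✓ (not excluded); service 199 days ≥ 6 months (≈180 days) ✓; grade P4 ≥ P2 ✓; dept Finance ✗ → not eligible.
Unlimited PTO Program — status part-time ✗ (requires full-time or temporary) → not eligible.
Pet Insurance — service 199 days ≥ 4 weeks (≈28 days) ✓; grade P4 ≥ P4 ✓; dept Finance ✓; not eligible for Employee Assistance Program ✗ → not eligible.
Health Insurance — status part-time ✓; grade P4 ≥ P3 ✓; rating 4 ≥ 2 ✓ → eligible.
Paid Parental Leave — status part-time ✗ (requires seasonal) → not eligible.

Health Insurance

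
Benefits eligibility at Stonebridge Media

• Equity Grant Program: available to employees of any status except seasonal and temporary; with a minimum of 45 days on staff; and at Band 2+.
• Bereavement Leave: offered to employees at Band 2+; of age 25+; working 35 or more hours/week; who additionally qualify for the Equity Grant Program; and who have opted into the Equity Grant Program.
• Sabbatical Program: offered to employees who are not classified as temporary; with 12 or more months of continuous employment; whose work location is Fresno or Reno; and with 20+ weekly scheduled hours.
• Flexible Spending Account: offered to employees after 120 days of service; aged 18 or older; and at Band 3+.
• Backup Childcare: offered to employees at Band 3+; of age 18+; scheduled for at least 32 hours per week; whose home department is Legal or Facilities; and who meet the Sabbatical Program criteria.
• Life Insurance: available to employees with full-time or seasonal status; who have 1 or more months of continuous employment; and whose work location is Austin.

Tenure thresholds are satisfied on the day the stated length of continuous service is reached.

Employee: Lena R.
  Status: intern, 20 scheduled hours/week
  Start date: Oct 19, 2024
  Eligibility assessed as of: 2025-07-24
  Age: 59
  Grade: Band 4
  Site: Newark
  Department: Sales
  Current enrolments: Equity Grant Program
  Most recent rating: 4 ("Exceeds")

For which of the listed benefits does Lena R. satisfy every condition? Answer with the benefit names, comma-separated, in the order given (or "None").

Equity Grant Program, Flexible Spending Account

Service from Oct 19, 2024 to 2025-07-24: 278 days.
Equity Grant Program — status intern ✓ (not excluded); service 278 days ≥ 45 days ✓; grade Band 4 ≥ Band 2 ✓ → eligible.
Bereavement Leave — grade Band 4 ≥ Band 2 ✓; age 59 ≥ 25 ✓; 20 hrs/wk < 35 ✗ → not eligible.
Sabbatical Program — status intern ✓ (not excluded); service 278 days < 12 months (≈360 days) ✗ → not eligible.
Flexible Spending Account — service 278 days ≥ 120 days ✓; age 59 ≥ 18 ✓; grade Band 4 ≥ Band 3 ✓ → eligible.
Backup Childcare — grade Band 4 ≥ Band 3 ✓; age 59 ≥ 18 ✓; 20 hrs/wk < 32 ✗ → not eligible.
Life Insurance — status intern ✗ (requires full-time or seasonal) → not eligible.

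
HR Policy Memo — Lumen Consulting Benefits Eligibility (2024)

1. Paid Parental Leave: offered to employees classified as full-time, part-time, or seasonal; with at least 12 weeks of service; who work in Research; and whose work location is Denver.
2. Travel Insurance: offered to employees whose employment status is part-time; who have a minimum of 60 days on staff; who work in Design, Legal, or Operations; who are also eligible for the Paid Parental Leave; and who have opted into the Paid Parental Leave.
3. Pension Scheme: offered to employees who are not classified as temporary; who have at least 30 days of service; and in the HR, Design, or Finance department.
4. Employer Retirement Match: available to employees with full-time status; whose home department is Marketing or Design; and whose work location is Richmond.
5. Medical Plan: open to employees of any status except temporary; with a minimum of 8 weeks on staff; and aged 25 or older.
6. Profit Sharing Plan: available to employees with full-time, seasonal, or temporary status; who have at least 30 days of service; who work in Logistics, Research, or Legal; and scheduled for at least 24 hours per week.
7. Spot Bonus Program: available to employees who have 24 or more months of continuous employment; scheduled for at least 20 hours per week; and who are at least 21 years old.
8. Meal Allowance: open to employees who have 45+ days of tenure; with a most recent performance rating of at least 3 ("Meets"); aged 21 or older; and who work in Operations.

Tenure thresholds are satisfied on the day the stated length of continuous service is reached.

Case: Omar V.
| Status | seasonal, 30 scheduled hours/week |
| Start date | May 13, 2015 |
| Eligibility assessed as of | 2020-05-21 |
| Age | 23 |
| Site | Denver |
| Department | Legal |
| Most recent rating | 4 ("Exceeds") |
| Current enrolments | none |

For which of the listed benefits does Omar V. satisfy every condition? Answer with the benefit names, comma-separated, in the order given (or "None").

Profit Sharing Plan, Spot Bonus Program

Service from May 13, 2015 to 2020-05-21: 1835 days.
Paid Parental Leave — status seasonal ✓; service 1835 days ≥ 12 weeks (≈84 days) ✓; dept Legal ✗ → not eligible.
Travel Insurance — status seasonal ✗ (requires part-time) → not eligible.
Pension Scheme — status seasonal ✓ (not excluded); service 1835 days ≥ 30 days ✓; dept Legal ✗ → not eligible.
Employer Retirement Match — status seasonal ✗ (requires full-time) → not eligible.
Medical Plan — status seasonal ✓ (not excluded); service 1835 days ≥ 8 weeks (≈56 days) ✓; age 23 < 25 ✗ → not eligible.
Profit Sharing Plan — status seasonal ✓; service 1835 days ≥ 30 days ✓; dept Legal ✓; 30 hrs/wk ≥ 24 ✓ → eligible.
Spot Bonus Program — service 1835 days ≥ 24 months (≈720 days) ✓; 30 hrs/wk ≥ 20 ✓; age 23 ≥ 21 ✓ → eligible.
Meal Allowance — service 1835 days ≥ 45 days ✓; rating 4 ≥ 3 ✓; age 23 ≥ 21 ✓; dept Legal ✗ → not eligible.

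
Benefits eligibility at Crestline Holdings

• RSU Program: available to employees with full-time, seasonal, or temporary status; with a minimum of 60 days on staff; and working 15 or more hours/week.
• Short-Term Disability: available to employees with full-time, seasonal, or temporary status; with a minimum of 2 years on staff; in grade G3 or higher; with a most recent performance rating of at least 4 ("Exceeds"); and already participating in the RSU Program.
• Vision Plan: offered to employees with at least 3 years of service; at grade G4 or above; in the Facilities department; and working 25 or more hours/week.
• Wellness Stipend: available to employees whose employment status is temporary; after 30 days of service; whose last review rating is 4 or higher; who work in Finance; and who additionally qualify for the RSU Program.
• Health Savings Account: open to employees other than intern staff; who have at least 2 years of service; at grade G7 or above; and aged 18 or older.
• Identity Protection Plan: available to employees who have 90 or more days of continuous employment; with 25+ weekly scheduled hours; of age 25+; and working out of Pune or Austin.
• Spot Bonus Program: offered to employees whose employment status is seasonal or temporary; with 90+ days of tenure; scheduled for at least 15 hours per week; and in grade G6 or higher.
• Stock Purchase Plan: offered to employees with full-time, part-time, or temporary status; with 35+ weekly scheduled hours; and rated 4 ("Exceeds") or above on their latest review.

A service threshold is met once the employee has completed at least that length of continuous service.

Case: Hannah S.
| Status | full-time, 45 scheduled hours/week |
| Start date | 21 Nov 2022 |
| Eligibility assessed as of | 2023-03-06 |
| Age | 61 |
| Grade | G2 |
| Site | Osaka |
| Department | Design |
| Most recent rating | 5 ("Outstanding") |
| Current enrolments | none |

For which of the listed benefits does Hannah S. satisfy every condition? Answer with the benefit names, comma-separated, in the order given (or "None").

RSU Program, Stock Purchase Plan

Service from 21 Nov 2022 to 2023-03-06: 105 days.
RSU Program — status full-time ✓; service 105 days ≥ 60 days ✓; 45 hrs/wk ≥ 15 ✓ → eligible.
Short-Term Disability — status full-time ✓; service 105 days < 2 years (≈730 days) ✗ → not eligible.
Vision Plan — service 105 days < 3 years (≈1095 days) ✗ → not eligible.
Wellness Stipend — status full-time ✗ (requires temporary) → not eligible.
Health Savings Account — status full-time ✓ (not excluded); service 105 days < 2 years (≈730 days) ✗ → not eligible.
Identity Protection Plan — service 105 days ≥ 90 days ✓; 45 hrs/wk ≥ 25 ✓; age 61 ≥ 25 ✓; site Osaka ✗ (not Pune or Austin) → not eligible.
Spot Bonus Program — status full-time ✗ (requires seasonal or temporary) → not eligible.
Stock Purchase Plan — status full-time ✓; 45 hrs/wk ≥ 35 ✓; rating 5 ≥ 4 ✓ → eligible.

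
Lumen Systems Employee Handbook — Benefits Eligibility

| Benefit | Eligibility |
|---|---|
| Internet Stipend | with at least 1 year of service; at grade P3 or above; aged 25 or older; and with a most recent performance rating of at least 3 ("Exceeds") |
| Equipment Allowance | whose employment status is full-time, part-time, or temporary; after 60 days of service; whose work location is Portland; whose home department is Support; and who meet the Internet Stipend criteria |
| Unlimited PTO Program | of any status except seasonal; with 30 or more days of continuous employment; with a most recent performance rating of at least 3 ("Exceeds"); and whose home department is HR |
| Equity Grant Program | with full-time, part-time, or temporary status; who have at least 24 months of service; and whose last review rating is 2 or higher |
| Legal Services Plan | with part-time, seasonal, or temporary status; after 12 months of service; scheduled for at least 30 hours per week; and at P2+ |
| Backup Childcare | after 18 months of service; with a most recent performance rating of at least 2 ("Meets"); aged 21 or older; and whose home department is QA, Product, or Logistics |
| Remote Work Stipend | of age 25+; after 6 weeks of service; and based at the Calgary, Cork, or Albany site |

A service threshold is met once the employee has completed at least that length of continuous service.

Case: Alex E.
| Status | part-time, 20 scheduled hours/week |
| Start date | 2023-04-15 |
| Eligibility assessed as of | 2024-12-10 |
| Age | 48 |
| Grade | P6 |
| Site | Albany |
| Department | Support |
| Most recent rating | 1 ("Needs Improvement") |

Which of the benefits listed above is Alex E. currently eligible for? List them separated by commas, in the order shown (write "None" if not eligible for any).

Remote Work Stipend

Service from 2023-04-15 to 2024-12-10: 605 days.
Internet Stipend — service 605 days ≥ 1 year (≈365 days) ✓; grade P6 ≥ P3 ✓; age 48 ≥ 25 ✓; rating 1 < 3 ✗ → not eligible.
Equipment Allowance — status part-time ✓; service 605 days ≥ 60 days ✓; site Albany ✗ (not Portland) → not eligible.
Unlimited PTO Program — status part-time ✓ (not excluded); service 605 days ≥ 30 days ✓; rating 1 < 3 ✗ → not eligible.
Equity Grant Program — status part-time ✓; service 605 days < 24 months (≈720 days) ✗ → not eligible.
Legal Services Plan — status part-time ✓; service 605 days ≥ 12 months (≈360 days) ✓; 20 hrs/wk < 30 ✗ → not eligible.
Backup Childcare — service 605 days ≥ 18 months (≈540 days) ✓; rating 1 < 2 ✗ → not eligible.
Remote Work Stipend — age 48 ≥ 25 ✓; service 605 days ≥ 6 weeks (≈42 days) ✓; site Albany ✓ → eligible.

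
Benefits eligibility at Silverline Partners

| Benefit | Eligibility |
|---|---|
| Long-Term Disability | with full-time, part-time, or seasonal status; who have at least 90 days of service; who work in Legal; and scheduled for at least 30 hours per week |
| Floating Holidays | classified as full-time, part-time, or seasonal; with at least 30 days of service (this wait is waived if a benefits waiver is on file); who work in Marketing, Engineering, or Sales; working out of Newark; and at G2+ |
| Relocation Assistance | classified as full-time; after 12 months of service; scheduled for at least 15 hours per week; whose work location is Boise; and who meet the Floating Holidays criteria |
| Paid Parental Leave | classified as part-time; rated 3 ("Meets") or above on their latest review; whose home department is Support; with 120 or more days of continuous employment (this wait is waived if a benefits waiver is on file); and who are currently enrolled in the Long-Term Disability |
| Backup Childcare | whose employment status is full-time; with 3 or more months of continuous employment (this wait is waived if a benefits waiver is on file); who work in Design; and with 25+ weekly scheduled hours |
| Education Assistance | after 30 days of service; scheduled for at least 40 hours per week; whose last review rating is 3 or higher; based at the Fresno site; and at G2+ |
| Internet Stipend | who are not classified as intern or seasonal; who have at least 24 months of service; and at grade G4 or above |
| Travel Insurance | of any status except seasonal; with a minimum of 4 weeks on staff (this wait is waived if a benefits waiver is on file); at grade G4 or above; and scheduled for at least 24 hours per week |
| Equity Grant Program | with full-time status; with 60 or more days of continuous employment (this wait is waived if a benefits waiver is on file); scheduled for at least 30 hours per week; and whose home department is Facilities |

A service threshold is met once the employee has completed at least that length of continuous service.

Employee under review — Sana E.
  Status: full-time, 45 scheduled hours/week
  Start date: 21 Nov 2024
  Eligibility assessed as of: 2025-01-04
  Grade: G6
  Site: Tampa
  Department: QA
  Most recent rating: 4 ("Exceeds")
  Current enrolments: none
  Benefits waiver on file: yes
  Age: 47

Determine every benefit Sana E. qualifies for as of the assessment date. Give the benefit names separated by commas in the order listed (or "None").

Travel Insurance

Service from 21 Nov 2024 to 2025-01-04: 44 days.
Long-Term Disability — status full-time ✓; service 44 days < 90 days ✗ → not eligible.
Floating Holidays — status full-time ✓; benefits waiver on file ✓; dept QA ✗ → not eligible.
Relocation Assistance — status full-time ✓; service 44 days < 12 months (≈360 days) ✗ → not eligible.
Paid Parental Leave — status full-time ✗ (requires part-time) → not eligible.
Backup Childcare — status full-time ✓; benefits waiver on file ✓; dept QA ✗ → not eligible.
Education Assistance — service 44 days ≥ 30 days ✓; 45 hrs/wk ≥ 40 ✓; rating 4 ≥ 3 ✓; site Tampa ✗ (not Fresno) → not eligible.
Internet Stipend — status full-time ✓ (not excluded); service 44 days < 24 months (≈720 days) ✗ → not eligible.
Travel Insurance — status full-time ✓ (not excluded); benefits waiver on file ✓; grade G6 ≥ G4 ✓; 45 hrs/wk ≥ 24 ✓ → eligible.
Equity Grant Program — status full-time ✓; benefits waiver on file ✓; 45 hrs/wk ≥ 30 ✓; dept QA ✗ → not eligible.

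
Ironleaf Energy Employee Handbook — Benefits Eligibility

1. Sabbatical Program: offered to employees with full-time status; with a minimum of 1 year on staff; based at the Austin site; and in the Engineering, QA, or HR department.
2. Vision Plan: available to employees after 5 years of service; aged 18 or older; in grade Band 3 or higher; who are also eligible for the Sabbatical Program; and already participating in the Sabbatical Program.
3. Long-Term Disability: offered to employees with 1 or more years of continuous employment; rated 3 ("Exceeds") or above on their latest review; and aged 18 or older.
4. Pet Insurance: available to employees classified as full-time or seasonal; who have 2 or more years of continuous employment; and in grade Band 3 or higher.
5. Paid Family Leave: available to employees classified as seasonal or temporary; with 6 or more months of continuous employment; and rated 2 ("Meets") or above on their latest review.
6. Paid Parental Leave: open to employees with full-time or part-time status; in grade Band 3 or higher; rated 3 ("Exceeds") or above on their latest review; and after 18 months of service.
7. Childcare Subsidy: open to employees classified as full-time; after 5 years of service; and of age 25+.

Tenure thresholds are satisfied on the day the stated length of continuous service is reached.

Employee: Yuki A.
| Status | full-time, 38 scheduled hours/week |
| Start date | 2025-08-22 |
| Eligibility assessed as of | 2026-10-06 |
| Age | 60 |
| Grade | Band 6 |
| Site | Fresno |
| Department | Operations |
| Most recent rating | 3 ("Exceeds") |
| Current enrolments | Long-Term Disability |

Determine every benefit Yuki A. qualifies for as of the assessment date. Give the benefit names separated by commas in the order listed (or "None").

Long-Term Disability

Service from 2025-08-22 to 2026-10-06: 410 days.
Sabbatical Program — status full-time ✓; service 410 days ≥ 1 year (≈365 days) ✓; site Fresno ✗ (not Austin) → not eligible.
Vision Plan — service 410 days < 5 years (≈1825 days) ✗ → not eligible.
Long-Term Disability — service 410 days ≥ 1 year (≈365 days) ✓; rating 3 ≥ 3 ✓; age 60 ≥ 18 ✓ → eligible.
Pet Insurance — status full-time ✓; service 410 days < 2 years (≈730 days) ✗ → not eligible.
Paid Family Leave — status full-time ✗ (requires seasonal or temporary) → not eligible.
Paid Parental Leave — status full-time ✓; grade Band 6 ≥ Band 3 ✓; rating 3 ≥ 3 ✓; service 410 days < 18 months (≈540 days) ✗ → not eligible.
Childcare Subsidy — status full-time ✓; service 410 days < 5 years (≈1825 days) ✗ → not eligible.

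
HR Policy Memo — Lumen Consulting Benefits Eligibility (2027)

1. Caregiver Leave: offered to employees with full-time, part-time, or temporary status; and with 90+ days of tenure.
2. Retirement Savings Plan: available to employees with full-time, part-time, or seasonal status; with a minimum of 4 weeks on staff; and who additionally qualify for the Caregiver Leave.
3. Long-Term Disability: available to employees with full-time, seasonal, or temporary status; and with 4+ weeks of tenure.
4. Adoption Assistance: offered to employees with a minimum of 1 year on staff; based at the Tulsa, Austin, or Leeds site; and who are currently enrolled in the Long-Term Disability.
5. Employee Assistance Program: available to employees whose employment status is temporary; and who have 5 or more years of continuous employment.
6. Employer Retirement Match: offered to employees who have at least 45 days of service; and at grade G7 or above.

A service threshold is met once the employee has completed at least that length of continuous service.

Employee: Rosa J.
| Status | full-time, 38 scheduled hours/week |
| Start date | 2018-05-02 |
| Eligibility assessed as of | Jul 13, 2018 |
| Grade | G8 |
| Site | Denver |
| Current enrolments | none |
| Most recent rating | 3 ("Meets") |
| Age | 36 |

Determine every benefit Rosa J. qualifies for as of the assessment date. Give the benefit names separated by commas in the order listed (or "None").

Service from 2018-05-02 to Jul 13, 2018: 72 days.
Caregiver Leave — status full-time ✓; service 72 days < 90 days ✗ → not eligible.
Retirement Savings Plan — status full-time ✓; service 72 days ≥ 4 weeks (≈28 days) ✓; not eligible for Caregiver Leave ✗ → not eligible.
Long-Term Disability — status full-time ✓; service 72 days ≥ 4 weeks (≈28 days) ✓ → eligible.
Adoption Assistance — service 72 days < 1 year (≈365 days) ✗ → not eligible.
Employee Assistance Program — status full-time ✗ (requires temporary) → not eligible.
Employer Retirement Match — service 72 days ≥ 45 days ✓; grade G8 ≥ G7 ✓ → eligible.

Long-Term Disability, Employer Retirement Match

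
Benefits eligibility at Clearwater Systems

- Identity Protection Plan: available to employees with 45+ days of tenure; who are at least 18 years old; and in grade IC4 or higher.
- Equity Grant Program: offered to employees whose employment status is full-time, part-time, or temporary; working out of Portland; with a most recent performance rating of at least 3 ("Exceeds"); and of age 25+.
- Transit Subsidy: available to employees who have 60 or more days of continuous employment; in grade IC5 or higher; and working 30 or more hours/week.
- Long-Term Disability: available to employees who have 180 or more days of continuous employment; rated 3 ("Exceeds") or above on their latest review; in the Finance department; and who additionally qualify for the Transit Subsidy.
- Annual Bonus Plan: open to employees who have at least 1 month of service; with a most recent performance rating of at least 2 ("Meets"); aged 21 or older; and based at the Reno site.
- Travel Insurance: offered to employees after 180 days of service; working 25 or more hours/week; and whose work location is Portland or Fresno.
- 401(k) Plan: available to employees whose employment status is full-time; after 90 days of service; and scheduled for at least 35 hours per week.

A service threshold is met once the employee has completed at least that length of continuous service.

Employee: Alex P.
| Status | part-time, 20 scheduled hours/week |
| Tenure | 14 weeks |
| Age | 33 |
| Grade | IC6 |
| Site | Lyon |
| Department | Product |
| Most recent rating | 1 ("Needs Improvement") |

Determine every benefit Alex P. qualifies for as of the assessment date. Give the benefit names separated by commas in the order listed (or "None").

Identity Protection Plan — service 14 weeks ≥ 45 days ✓; age 33 ≥ 18 ✓; grade IC6 ≥ IC4 ✓ → eligible.
Equity Grant Program — status part-time ✓; site Lyon ✗ (not Portland) → not eligible.
Transit Subsidy — service 14 weeks ≥ 60 days ✓; grade IC6 ≥ IC5 ✓; 20 hrs/wk < 30 ✗ → not eligible.
Long-Term Disability — service 14 weeks < 180 days ✗ → not eligible.
Annual Bonus Plan — service 14 weeks ≥ 1 month (≈30 days) ✓; rating 1 < 2 ✗ → not eligible.
Travel Insurance — service 14 weeks < 180 days ✗ → not eligible.
401(k) Plan — status part-time ✗ (requires full-time) → not eligible.

Identity Protection Plan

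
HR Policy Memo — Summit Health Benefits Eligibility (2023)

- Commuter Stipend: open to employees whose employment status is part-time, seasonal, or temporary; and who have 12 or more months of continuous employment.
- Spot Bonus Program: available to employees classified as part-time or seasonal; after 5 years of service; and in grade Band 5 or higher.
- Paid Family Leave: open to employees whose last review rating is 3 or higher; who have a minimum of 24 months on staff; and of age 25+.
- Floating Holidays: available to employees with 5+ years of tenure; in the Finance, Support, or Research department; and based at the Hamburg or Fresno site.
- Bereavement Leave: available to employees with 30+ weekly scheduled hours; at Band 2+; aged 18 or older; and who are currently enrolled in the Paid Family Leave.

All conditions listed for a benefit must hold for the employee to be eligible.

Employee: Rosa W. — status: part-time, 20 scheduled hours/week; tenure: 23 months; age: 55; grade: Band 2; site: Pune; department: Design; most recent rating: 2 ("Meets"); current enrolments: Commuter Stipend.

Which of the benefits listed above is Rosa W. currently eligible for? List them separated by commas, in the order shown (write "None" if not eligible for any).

Commuter Stipend

Commuter Stipend — status part-time ✓; service 23 months ≥ 12 months ✓ → eligible.
Spot Bonus Program — status part-time ✓; service 23 months < 5 years (≈1825 days) ✗ → not eligible.
Paid Family Leave — rating 2 < 3 ✗ → not eligible.
Floating Holidays — service 23 months < 5 years (≈1825 days) ✗ → not eligible.
Bereavement Leave — 20 hrs/wk < 30 ✗ → not eligible.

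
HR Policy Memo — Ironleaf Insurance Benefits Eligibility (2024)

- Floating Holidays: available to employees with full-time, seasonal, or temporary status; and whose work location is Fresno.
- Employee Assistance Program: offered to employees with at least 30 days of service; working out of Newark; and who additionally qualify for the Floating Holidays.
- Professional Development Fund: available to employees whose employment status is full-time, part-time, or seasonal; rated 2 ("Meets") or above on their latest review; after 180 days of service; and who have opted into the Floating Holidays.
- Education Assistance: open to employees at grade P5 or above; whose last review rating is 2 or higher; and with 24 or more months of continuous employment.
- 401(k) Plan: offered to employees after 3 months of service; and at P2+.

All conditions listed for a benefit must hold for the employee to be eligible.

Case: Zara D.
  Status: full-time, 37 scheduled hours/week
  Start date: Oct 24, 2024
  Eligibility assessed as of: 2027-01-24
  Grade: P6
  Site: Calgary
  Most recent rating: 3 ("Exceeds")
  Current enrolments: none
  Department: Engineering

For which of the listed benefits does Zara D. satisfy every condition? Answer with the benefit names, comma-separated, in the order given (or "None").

Service from Oct 24, 2024 to 2027-01-24: 822 days.
Floating Holidays — status full-time ✓; site Calgary ✗ (not Fresno) → not eligible.
Employee Assistance Program — service 822 days ≥ 30 days ✓; site Calgary ✗ (not Newark) → not eligible.
Professional Development Fund — status full-time ✓; rating 3 ≥ 2 ✓; service 822 days ≥ 180 days ✓; not enrolled in Floating Holidays ✗ → not eligible.
Education Assistance — grade P6 ≥ P5 ✓; rating 3 ≥ 2 ✓; service 822 days ≥ 24 months (≈720 days) ✓ → eligible.
401(k) Plan — service 822 days ≥ 3 months (≈90 days) ✓; grade P6 ≥ P2 ✓ → eligible.

Education Assistance, 401(k) Plan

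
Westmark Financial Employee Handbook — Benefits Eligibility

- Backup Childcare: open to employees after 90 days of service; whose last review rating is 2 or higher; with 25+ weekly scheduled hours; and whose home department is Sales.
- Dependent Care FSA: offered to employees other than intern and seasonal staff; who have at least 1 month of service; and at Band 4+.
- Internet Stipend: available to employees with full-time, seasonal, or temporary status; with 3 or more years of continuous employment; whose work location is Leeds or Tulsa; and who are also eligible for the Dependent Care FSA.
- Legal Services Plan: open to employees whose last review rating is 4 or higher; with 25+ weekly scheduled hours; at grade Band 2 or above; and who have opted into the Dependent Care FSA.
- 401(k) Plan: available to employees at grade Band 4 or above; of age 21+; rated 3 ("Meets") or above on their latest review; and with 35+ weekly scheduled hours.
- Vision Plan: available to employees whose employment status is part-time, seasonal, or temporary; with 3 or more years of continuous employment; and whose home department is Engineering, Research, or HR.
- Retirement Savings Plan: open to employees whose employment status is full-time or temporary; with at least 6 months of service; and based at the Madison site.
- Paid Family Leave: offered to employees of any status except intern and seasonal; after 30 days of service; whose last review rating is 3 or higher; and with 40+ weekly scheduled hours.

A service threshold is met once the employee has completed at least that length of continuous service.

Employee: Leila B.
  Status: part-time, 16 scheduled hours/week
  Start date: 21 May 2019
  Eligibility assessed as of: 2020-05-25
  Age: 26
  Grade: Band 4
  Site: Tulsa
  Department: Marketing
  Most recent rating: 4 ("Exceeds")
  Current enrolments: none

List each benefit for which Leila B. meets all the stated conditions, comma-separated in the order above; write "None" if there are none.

Dependent Care FSA

Service from 21 May 2019 to 2020-05-25: 370 days.
Backup Childcare — service 370 days ≥ 90 days ✓; rating 4 ≥ 2 ✓; 16 hrs/wk < 25 ✗ → not eligible.
Dependent Care FSA — status part-time ✓ (not excluded); service 370 days ≥ 1 month (≈30 days) ✓; grade Band 4 ≥ Band 4 ✓ → eligible.
Internet Stipend — status part-time ✗ (requires full-time, seasonal, or temporary) → not eligible.
Legal Services Plan — rating 4 ≥ 4 ✓; 16 hrs/wk < 25 ✗ → not eligible.
401(k) Plan — grade Band 4 ≥ Band 4 ✓; age 26 ≥ 21 ✓; rating 4 ≥ 3 ✓; 16 hrs/wk < 35 ✗ → not eligible.
Vision Plan — status part-time ✓; service 370 days < 3 years (≈1095 days) ✗ → not eligible.
Retirement Savings Plan — status part-time ✗ (requires full-time or temporary) → not eligible.
Paid Family Leave — status part-time ✓ (not excluded); service 370 days ≥ 30 days ✓; rating 4 ≥ 3 ✓; 16 hrs/wk < 40 ✗ → not eligible.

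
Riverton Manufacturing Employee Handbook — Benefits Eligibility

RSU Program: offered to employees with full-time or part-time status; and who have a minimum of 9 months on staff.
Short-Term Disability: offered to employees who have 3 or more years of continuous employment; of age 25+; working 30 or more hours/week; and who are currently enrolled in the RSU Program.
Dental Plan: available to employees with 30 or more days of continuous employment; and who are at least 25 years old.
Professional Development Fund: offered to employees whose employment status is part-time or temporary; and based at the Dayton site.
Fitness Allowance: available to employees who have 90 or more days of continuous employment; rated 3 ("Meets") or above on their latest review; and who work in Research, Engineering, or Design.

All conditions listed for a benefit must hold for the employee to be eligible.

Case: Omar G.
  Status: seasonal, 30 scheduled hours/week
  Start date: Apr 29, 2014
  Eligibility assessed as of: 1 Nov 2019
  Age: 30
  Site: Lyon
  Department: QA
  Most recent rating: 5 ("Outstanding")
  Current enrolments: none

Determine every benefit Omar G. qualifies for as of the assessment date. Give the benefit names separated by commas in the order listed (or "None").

Service from Apr 29, 2014 to 1 Nov 2019: 2012 days.
RSU Program — status seasonal ✗ (requires full-time or part-time) → not eligible.
Short-Term Disability — service 2012 days ≥ 3 years (≈1095 days) ✓; age 30 ≥ 25 ✓; 30 hrs/wk ≥ 30 ✓; not enrolled in RSU Program ✗ → not eligible.
Dental Plan — service 2012 days ≥ 30 days ✓; age 30 ≥ 25 ✓ → eligible.
Professional Development Fund — status seasonal ✗ (requires part-time or temporary) → not eligible.
Fitness Allowance — service 2012 days ≥ 90 days ✓; rating 5 ≥ 3 ✓; dept QA ✗ → not eligible.

Dental Plan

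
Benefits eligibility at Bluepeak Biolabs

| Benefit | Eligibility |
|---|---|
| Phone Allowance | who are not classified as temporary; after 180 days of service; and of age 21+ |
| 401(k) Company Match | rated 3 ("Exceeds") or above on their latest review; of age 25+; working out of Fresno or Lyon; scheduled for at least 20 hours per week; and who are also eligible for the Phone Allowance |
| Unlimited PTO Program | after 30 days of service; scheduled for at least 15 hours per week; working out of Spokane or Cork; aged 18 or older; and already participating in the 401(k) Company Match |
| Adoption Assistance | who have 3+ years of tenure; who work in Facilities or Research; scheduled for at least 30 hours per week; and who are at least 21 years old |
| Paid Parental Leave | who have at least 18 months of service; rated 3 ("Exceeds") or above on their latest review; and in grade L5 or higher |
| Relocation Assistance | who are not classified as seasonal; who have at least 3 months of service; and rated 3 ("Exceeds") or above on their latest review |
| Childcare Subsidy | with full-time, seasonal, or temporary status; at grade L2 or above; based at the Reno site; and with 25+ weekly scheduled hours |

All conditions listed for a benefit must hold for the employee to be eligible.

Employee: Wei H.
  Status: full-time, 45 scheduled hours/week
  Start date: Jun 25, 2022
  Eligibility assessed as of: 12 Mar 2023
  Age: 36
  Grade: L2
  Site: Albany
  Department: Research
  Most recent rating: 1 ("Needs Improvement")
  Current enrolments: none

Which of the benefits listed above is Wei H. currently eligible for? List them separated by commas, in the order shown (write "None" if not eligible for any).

Phone Allowance

Service from Jun 25, 2022 to 12 Mar 2023: 260 days.
Phone Allowance — status full-time ✓ (not excluded); service 260 days ≥ 180 days ✓; age 36 ≥ 21 ✓ → eligible.
401(k) Company Match — rating 1 < 3 ✗ → not eligible.
Unlimited PTO Program — service 260 days ≥ 30 days ✓; 45 hrs/wk ≥ 15 ✓; site Albany ✗ (not Spokane or Cork) → not eligible.
Adoption Assistance — service 260 days < 3 years (≈1095 days) ✗ → not eligible.
Paid Parental Leave — service 260 days < 18 months (≈540 days) ✗ → not eligible.
Relocation Assistance — status full-time ✓ (not excluded); service 260 days ≥ 3 months (≈90 days) ✓; rating 1 < 3 ✗ → not eligible.
Childcare Subsidy — status full-time ✓; grade L2 ≥ L2 ✓; site Albany ✗ (not Reno) → not eligible.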